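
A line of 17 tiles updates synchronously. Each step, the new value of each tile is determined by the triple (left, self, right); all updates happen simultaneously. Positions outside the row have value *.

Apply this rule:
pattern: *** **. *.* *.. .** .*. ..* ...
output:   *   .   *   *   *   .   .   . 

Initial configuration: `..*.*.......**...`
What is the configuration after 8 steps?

.*.*.*.*..*.*..**

*..*.*......*.*..
.*..*.*......*.*.
*.*..*.*......*.*
.*.*..*.*......**
*.*.*..*.*.....**
.*.*.*..*.*....**
*.*.*.*..*.*...**
.*.*.*.*..*.*..**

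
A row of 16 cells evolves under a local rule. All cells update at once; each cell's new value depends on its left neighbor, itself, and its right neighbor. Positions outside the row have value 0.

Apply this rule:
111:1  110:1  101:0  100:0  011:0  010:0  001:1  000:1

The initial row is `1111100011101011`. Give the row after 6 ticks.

1010110101000011

0111101101100001
1011100100101110
0001101001000110
1110100010011010
0110001100101000
1010110101000011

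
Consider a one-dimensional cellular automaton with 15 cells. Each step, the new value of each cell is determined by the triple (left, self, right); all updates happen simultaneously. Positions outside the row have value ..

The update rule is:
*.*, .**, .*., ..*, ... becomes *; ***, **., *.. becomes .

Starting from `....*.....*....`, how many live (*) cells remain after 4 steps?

7

*****.*****.***
*....**....**..
*.****..****..*
***....**....**
count of *: 7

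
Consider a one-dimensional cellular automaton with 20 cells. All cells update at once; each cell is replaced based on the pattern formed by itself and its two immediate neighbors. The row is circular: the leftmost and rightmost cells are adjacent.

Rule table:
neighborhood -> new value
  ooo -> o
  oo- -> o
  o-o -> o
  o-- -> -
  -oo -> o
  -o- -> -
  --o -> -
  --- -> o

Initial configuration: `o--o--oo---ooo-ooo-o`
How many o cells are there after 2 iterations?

o-----oo-o-ooooooooo
o-ooo-ooo-oooooooooo
count of o: 17

17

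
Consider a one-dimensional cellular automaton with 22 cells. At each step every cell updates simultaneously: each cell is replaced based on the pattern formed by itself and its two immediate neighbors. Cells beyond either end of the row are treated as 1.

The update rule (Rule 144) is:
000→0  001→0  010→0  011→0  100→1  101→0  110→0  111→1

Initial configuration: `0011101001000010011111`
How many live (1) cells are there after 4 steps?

7

step 1: 1001000100100001001111
step 2: 0100100010010000100111
step 3: 0010010001001000010011
step 4: 1001001000100100001001
count of 1: 7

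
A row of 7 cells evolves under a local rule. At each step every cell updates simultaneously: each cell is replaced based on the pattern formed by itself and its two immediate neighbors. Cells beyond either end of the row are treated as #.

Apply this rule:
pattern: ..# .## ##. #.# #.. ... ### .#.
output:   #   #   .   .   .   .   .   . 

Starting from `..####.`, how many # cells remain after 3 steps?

.##....
.#....#
.....##
count of #: 2

2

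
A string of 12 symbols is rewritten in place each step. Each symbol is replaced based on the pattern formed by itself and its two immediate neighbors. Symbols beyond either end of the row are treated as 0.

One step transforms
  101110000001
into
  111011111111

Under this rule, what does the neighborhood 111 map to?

At position 3 the neighborhood is 111; the next row has 0 there.

0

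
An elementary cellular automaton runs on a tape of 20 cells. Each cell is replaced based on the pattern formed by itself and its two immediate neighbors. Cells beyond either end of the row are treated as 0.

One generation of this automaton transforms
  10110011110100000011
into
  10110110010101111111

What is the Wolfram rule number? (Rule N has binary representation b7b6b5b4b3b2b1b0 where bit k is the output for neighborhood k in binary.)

79

position 7: 111 → 0  (bit 7 = 0)
position 3: 110 → 1  (bit 6 = 1)
position 1: 101 → 0  (bit 5 = 0)
position 4: 100 → 0  (bit 4 = 0)
position 2: 011 → 1  (bit 3 = 1)
position 0: 010 → 1  (bit 2 = 1)
position 5: 001 → 1  (bit 1 = 1)
position 13: 000 → 1  (bit 0 = 1)
bits b7..b0 = 01001111 = 79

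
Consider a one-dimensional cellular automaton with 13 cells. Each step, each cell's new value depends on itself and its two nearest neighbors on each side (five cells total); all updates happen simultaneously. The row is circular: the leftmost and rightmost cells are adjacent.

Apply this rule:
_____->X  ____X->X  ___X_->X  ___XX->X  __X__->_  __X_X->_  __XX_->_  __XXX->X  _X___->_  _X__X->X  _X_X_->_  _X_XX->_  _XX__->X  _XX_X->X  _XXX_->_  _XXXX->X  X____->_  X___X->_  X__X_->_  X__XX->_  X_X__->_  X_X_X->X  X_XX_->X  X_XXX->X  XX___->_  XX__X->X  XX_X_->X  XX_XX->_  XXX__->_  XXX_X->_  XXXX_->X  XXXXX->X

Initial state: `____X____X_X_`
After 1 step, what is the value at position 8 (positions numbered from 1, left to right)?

X

step 1: _XXX___XX____
position 8 holds X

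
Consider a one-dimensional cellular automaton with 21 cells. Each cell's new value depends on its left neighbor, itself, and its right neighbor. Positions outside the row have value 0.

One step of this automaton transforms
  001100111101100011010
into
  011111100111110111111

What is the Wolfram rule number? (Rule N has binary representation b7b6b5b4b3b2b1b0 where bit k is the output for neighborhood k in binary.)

126

position 7: 111 → 0  (bit 7 = 0)
position 3: 110 → 1  (bit 6 = 1)
position 10: 101 → 1  (bit 5 = 1)
position 4: 100 → 1  (bit 4 = 1)
position 2: 011 → 1  (bit 3 = 1)
position 19: 010 → 1  (bit 2 = 1)
position 1: 001 → 1  (bit 1 = 1)
position 0: 000 → 0  (bit 0 = 0)
bits b7..b0 = 01111110 = 126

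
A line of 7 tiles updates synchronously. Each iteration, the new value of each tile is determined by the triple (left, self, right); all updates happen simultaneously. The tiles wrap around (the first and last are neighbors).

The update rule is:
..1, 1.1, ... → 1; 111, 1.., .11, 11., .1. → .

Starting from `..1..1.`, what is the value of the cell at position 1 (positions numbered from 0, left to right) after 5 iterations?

11..1..
...1..1
.11..1.
1...1..
..11..1
position 1 holds .

.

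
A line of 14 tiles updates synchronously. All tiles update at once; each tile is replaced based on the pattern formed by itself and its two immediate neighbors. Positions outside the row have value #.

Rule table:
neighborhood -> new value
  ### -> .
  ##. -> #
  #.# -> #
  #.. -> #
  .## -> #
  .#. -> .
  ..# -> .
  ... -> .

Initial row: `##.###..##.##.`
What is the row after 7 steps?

.##..###.#..##

step 1: .###.##.######
step 2: ##.######.....
step 3: .###....##....
step 4: ##.##...###...
step 5: .#####..#.##..
step 6: ##...##..####.
step 7: .##..###.#..##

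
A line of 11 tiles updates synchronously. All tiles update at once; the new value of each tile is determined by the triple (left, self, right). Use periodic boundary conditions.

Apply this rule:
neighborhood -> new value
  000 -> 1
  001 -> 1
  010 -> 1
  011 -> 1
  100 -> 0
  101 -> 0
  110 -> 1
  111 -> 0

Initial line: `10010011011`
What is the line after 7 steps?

10110101010

10110111010
10110101010
10110101010  (fixed point — unchanged through step 7)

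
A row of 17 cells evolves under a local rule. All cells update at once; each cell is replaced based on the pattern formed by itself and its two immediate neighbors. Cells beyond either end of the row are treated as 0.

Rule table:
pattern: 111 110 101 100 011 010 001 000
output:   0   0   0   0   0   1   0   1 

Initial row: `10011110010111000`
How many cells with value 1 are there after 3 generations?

4

generation 1: 10000000010000011
generation 2: 10111111010111000
generation 3: 10000000010000011
count of 1: 4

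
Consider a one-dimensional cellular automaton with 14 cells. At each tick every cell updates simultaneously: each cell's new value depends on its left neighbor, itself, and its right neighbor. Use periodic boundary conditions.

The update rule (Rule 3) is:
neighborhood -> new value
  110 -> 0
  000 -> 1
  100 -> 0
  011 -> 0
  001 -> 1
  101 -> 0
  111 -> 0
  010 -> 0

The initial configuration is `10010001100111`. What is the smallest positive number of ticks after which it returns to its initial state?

28

00100110001000
11001000110011
00010011000100
11100100011001
00001001100010
11110010001100
00000100110001
01111001000110
10000010011000
00111100100011
01000001001100
10011110010001
00100000100110
11001111001000
00010000010011
01100111100100
10001000001001
00110011110010
11000100000100
00011001111001
01100010000010
10001100111100
00110001000001
01000110011110
10011000100000
00100011001111
01001100010000
10010001100111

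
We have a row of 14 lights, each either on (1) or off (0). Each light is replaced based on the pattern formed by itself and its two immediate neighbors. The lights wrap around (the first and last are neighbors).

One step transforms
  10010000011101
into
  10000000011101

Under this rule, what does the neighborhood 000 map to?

0

At position 5 the neighborhood is 000; the next row has 0 there.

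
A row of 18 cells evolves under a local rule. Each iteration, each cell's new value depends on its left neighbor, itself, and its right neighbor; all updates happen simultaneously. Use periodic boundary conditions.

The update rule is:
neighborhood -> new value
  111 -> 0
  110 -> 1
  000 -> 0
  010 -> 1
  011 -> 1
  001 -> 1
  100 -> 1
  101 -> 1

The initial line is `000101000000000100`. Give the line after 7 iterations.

iteration 1: 001111100000001110
iteration 2: 011000110000011011
iteration 3: 111101111000111111
iteration 4: 000111001101100000
iteration 5: 001101111111110000
iteration 6: 011111000000011000
iteration 7: 110001100000111100

110001100000111100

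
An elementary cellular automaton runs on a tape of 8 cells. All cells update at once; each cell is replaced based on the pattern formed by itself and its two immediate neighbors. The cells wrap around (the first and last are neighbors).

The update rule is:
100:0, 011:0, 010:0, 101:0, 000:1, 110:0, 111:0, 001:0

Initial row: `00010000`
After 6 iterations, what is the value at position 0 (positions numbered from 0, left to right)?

0

11000111
00010000  (repeats iteration 0; period 2)
iteration 6: 00010000
position 0 holds 0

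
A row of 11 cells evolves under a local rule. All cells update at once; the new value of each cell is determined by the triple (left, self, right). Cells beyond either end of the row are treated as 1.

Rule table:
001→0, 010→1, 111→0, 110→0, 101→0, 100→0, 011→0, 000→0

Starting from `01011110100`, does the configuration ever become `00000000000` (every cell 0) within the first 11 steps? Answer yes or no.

no

step 1: 01000000100
step 2: 01000000100  (fixed point — unchanged through step 11)
step 11 is 01000000100, still not uniform 0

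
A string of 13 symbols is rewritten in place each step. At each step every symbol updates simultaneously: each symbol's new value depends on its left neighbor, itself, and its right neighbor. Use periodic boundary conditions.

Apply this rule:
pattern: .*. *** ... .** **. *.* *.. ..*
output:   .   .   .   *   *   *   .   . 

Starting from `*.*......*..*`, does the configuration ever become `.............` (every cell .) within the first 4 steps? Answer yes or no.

**..........*
.*..........*
*............
.............
all cells are . at step 4

yes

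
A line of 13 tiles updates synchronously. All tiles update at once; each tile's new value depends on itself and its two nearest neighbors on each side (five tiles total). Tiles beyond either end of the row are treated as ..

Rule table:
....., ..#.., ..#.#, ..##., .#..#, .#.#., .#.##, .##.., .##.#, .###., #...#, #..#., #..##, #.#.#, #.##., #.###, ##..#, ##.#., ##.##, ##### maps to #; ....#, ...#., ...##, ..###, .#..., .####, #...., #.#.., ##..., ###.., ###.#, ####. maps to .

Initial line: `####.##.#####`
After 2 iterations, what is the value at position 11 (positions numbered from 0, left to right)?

iteration 1: ....#####.#..
iteration 2: ##....#..#...
position 11 holds .

.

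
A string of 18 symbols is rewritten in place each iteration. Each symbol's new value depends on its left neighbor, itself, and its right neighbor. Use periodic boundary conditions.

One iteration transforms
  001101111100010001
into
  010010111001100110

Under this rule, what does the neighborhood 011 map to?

0

At position 2 the neighborhood is 011; the next row has 0 there.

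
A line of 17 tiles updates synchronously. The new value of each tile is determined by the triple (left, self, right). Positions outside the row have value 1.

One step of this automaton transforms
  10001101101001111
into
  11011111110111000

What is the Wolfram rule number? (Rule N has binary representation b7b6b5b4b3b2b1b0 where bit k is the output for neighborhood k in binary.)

122

position 14: 111 → 0  (bit 7 = 0)
position 0: 110 → 1  (bit 6 = 1)
position 6: 101 → 1  (bit 5 = 1)
position 1: 100 → 1  (bit 4 = 1)
position 4: 011 → 1  (bit 3 = 1)
position 10: 010 → 0  (bit 2 = 0)
position 3: 001 → 1  (bit 1 = 1)
position 2: 000 → 0  (bit 0 = 0)
bits b7..b0 = 01111010 = 122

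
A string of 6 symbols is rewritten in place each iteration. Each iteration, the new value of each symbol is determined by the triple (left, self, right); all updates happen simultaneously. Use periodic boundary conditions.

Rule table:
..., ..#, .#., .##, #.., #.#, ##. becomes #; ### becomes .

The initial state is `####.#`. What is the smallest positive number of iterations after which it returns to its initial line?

...###
####.#

2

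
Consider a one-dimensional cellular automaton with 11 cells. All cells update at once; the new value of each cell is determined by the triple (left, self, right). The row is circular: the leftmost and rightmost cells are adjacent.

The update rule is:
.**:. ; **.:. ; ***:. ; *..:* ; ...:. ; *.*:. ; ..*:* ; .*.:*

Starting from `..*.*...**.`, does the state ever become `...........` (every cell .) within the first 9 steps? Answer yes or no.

.**.**.*..*
.......****
*.....*....
**...***..*
..*.*...**.  (repeats step 0; period 5)
step 9: **...***..*
step 9 is **...***..*, still not uniform .

no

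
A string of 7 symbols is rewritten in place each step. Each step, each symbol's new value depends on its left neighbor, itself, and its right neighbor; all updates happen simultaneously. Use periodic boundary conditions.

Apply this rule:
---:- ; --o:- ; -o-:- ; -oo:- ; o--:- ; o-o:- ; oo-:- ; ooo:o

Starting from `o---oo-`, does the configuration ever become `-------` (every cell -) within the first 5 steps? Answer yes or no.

yes

-------
all cells are - at step 1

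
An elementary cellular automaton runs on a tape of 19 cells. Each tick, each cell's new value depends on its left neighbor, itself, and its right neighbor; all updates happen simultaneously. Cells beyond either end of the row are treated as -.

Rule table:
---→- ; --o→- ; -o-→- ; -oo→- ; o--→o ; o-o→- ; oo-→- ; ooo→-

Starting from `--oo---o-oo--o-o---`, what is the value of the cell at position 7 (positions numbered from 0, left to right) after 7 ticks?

tick 1: ----o------o----o--
tick 2: -----o------o----o-
tick 3: ------o------o----o
tick 4: -------o------o----
tick 5: --------o------o---
tick 6: ---------o------o--
tick 7: ----------o------o-
position 7 holds -

-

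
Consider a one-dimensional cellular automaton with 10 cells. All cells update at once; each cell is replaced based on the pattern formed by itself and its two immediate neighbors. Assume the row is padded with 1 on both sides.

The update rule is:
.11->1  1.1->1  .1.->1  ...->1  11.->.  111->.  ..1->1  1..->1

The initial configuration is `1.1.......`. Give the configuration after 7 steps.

....111111

.111111111
11........
..11111111
111.......
...1111111
1111......
....111111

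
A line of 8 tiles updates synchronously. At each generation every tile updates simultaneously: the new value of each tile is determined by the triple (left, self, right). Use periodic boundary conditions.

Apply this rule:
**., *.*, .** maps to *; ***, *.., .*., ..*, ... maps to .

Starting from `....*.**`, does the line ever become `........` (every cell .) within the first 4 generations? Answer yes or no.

yes

.....***
.....*.*
......*.
........
all cells are . at generation 4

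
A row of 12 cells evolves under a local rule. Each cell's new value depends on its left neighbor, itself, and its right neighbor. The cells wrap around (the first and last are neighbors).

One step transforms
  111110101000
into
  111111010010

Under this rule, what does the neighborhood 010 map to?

0

At position 6 the neighborhood is 010; the next row has 0 there.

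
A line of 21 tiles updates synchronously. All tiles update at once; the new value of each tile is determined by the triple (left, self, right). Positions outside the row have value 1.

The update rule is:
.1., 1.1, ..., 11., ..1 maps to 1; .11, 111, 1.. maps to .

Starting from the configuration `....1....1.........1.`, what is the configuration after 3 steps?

1.11.1.11.1.111111111

.1111.1111.1111111111
1...11...11..........
1.11.1.11.1.111111111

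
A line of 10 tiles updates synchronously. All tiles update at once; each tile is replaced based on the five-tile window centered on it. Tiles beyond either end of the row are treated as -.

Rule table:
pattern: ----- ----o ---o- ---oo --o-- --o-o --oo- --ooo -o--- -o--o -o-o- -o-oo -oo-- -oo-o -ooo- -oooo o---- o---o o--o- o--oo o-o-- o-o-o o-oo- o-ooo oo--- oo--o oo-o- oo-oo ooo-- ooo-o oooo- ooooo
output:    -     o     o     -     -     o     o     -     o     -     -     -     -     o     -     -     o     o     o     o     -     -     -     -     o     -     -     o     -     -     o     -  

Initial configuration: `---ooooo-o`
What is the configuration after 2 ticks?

tick 1: -o----o---
tick 2: o-oooo-oo-

o-oooo-oo-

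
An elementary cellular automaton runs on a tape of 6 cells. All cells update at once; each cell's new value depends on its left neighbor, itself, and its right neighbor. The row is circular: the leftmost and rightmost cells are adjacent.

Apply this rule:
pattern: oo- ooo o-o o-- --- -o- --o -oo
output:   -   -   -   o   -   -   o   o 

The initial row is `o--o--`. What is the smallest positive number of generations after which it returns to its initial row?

6

-oo-oo
-o--o-
o-oo-o
--o--o
oo-oo-
o--o--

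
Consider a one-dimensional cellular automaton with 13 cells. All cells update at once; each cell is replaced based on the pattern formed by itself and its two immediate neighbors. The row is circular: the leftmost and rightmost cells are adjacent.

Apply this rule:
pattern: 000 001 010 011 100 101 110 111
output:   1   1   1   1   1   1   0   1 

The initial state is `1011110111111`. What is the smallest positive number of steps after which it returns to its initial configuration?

step 1: 0111101111111
step 2: 1111011111110
step 3: 1110111111101
step 4: 1101111111011
step 5: 1011111110111
step 6: 0111111101111
step 7: 1111111011110
step 8: 1111110111101
step 9: 1111101111011
step 10: 1111011110111
step 11: 1110111101111
step 12: 1101111011111
step 13: 1011110111111

13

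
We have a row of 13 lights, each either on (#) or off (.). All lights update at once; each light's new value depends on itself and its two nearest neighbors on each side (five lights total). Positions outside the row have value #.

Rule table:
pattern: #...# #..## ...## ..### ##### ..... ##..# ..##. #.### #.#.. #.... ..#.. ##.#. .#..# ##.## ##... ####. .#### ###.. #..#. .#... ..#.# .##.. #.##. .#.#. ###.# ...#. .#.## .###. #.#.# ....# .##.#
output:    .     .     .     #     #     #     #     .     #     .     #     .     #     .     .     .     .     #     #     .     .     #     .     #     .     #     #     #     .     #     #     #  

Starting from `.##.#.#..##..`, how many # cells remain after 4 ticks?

.####......#.
.##.#.#######
.############
.############
count of #: 12

12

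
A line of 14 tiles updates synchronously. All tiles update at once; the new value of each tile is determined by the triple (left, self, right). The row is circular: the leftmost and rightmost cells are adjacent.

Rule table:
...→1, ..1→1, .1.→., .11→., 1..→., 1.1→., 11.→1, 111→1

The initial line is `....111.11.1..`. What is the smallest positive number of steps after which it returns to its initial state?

1111.11..1...1
1111..1.1..11.
.111.1....1.1.
1.11...111....
...1.11.11.111
.11...1..1..11
..1.11..1..1.1
.1...1.1..1...
1..11....1..11
1.1.1.111..1.1
1......11.1...
..11111.1...11
.1.1111...11.1
....111.11.1..

14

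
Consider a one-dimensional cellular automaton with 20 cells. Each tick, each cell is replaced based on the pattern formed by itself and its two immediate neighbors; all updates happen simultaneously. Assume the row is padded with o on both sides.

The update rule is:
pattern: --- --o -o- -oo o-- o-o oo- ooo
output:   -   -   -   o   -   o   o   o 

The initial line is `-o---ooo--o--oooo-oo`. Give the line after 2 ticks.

o----ooo-----ooooooo
o----ooo-----ooooooo

o----ooo-----ooooooo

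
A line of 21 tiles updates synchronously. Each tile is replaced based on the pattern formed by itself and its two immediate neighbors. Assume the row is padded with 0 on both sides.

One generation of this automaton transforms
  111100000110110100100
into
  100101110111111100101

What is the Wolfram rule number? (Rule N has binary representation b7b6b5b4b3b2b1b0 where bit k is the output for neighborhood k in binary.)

109

position 1: 111 → 0  (bit 7 = 0)
position 3: 110 → 1  (bit 6 = 1)
position 11: 101 → 1  (bit 5 = 1)
position 4: 100 → 0  (bit 4 = 0)
position 0: 011 → 1  (bit 3 = 1)
position 15: 010 → 1  (bit 2 = 1)
position 8: 001 → 0  (bit 1 = 0)
position 5: 000 → 1  (bit 0 = 1)
bits b7..b0 = 01101101 = 109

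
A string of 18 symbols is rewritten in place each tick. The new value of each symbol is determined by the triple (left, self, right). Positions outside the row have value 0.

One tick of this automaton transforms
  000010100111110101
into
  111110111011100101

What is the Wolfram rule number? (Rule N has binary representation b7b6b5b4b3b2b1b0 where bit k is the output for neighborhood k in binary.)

151

position 10: 111 → 1  (bit 7 = 1)
position 13: 110 → 0  (bit 6 = 0)
position 5: 101 → 0  (bit 5 = 0)
position 7: 100 → 1  (bit 4 = 1)
position 9: 011 → 0  (bit 3 = 0)
position 4: 010 → 1  (bit 2 = 1)
position 3: 001 → 1  (bit 1 = 1)
position 0: 000 → 1  (bit 0 = 1)
bits b7..b0 = 10010111 = 151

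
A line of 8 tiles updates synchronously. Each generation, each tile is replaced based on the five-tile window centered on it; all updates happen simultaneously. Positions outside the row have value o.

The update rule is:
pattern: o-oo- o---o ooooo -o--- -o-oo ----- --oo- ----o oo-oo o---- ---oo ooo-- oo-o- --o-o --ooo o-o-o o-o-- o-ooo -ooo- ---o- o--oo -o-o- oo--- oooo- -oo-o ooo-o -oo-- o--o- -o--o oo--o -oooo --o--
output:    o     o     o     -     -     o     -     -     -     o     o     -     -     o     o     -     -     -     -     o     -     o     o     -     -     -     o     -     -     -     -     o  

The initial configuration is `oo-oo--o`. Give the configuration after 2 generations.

ooo-o--o

---oo--o
ooo-o--o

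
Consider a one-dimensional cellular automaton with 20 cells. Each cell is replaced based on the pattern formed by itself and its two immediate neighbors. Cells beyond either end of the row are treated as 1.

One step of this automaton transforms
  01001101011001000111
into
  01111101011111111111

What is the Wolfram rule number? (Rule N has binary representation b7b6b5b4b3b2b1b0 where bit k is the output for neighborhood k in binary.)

223

position 18: 111 → 1  (bit 7 = 1)
position 5: 110 → 1  (bit 6 = 1)
position 0: 101 → 0  (bit 5 = 0)
position 2: 100 → 1  (bit 4 = 1)
position 4: 011 → 1  (bit 3 = 1)
position 1: 010 → 1  (bit 2 = 1)
position 3: 001 → 1  (bit 1 = 1)
position 15: 000 → 1  (bit 0 = 1)
bits b7..b0 = 11011111 = 223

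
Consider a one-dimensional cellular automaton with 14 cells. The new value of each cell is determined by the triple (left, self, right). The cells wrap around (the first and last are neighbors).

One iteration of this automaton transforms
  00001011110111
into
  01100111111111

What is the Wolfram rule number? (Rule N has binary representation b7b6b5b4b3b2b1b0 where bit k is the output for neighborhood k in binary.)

position 7: 111 → 1  (bit 7 = 1)
position 9: 110 → 1  (bit 6 = 1)
position 5: 101 → 1  (bit 5 = 1)
position 0: 100 → 0  (bit 4 = 0)
position 6: 011 → 1  (bit 3 = 1)
position 4: 010 → 0  (bit 2 = 0)
position 3: 001 → 0  (bit 1 = 0)
position 1: 000 → 1  (bit 0 = 1)
bits b7..b0 = 11101001 = 233

233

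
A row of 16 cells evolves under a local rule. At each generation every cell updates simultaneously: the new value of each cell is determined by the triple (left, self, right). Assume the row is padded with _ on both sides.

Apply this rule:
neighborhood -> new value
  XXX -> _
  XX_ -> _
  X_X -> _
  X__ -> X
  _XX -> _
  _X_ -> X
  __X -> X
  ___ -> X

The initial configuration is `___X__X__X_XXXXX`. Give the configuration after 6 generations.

XXXXXXXXXX______
__________XXXXXX
XXXXXXXXXX______  (repeats generation 1; period 2)
generation 6: __________XXXXXX

__________XXXXXX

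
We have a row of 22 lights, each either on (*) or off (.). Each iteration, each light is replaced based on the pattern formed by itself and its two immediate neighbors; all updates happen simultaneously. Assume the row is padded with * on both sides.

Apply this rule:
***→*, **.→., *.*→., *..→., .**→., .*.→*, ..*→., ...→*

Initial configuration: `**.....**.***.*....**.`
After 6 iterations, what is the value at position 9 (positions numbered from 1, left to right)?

*..***.....*..*.**....
....*..***.*..*....**.
.**.*...*..*..*.**....
....*.*.*..*..*....**.
.**.*.*.*..*..*.**....
....*.*.*..*..*....**.
position 9 holds *

*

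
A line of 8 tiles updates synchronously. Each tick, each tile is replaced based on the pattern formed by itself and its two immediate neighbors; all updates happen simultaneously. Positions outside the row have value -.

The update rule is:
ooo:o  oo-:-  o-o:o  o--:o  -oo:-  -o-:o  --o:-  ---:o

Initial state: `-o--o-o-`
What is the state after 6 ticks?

oo--o-o-

tick 1: -oo-oooo
tick 2: ---o-oo-
tick 3: oo-oo--o
tick 4: --o--o-o
tick 5: o-oo-ooo
tick 6: oo--o-o-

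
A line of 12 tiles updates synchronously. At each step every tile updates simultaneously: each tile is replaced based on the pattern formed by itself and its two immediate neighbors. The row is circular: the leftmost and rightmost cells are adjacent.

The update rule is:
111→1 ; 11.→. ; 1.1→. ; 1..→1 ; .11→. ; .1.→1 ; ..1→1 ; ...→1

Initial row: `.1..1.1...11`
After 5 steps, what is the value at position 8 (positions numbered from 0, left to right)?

.1111.1111..
1.11...11.11
....111....1
1111.1.11111
111..1..1111
position 8 holds 1

1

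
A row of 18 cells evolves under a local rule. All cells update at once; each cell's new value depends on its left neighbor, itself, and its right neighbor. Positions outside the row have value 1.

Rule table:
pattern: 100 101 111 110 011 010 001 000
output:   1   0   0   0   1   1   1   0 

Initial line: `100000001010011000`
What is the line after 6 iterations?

iteration 1: 010000011011110101
iteration 2: 011000110010000101
iteration 3: 010101101111001101
iteration 4: 010101001000111001
iteration 5: 010101111101100111
iteration 6: 010101000001011100

010101000001011100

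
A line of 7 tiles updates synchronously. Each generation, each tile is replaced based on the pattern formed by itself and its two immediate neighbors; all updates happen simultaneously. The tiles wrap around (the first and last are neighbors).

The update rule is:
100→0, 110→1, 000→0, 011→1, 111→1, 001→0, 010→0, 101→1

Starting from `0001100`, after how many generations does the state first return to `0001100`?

1

generation 1: 0001100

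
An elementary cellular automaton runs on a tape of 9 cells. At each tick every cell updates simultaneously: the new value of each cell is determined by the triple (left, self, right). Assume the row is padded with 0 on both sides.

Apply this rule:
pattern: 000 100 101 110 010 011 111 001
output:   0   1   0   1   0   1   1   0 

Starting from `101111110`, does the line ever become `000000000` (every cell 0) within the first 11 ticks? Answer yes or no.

no

001111111
001111111  (fixed point — unchanged through tick 11)
tick 11 is 001111111, still not uniform 0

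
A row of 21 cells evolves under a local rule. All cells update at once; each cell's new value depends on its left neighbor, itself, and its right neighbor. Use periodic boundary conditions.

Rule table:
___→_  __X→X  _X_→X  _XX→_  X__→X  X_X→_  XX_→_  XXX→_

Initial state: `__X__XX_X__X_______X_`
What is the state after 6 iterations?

XX___X_X_____X___X___

iteration 1: _XXXX___XXXXX_____XXX
iteration 2: _____X_X_____X___X___
iteration 3: ____XX_XX___XXX_XXX__
iteration 4: ___X_____X_X_______X_
iteration 5: __XXX___XX_XX_____XXX
iteration 6: XX___X_X_____X___X___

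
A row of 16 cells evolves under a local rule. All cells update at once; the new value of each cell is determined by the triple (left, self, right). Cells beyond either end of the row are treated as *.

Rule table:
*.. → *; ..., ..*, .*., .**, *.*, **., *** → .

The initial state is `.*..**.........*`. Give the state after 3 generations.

generation 1: ..*...*.........
generation 2: *..*...*........
generation 3: .*..*...*.......

.*..*...*.......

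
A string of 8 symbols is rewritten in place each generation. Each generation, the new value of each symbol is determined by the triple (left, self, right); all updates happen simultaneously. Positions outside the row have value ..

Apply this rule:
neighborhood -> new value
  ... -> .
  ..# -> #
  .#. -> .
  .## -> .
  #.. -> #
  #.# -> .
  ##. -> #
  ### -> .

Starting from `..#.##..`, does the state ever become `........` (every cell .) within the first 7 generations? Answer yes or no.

no

generation 1: .#...##.
generation 2: #.#.#.##
generation 3: .......#
generation 4: ......#.
generation 5: .....#.#
generation 6: ....#...
generation 7: ...#.#..
generation 7 is ...#.#.., still not uniform .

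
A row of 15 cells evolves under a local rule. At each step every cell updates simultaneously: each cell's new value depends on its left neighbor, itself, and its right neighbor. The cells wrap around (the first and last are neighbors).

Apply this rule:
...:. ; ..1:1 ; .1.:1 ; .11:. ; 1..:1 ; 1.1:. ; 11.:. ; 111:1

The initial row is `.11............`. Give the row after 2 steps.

1..1...........
11111.........1

11111.........1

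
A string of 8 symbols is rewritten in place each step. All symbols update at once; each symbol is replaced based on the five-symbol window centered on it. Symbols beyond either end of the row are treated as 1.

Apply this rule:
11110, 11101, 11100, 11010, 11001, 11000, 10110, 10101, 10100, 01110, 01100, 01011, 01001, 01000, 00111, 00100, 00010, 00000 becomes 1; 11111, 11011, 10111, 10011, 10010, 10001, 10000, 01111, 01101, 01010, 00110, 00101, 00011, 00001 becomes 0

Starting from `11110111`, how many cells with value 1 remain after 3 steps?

4

00110000
10011000
11001100
count of 1: 4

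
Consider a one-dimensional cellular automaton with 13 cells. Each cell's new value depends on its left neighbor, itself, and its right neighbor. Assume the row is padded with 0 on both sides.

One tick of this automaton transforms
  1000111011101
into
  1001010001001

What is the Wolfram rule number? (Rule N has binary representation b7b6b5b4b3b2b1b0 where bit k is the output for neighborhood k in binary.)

position 5: 111 → 1  (bit 7 = 1)
position 6: 110 → 0  (bit 6 = 0)
position 7: 101 → 0  (bit 5 = 0)
position 1: 100 → 0  (bit 4 = 0)
position 4: 011 → 0  (bit 3 = 0)
position 0: 010 → 1  (bit 2 = 1)
position 3: 001 → 1  (bit 1 = 1)
position 2: 000 → 0  (bit 0 = 0)
bits b7..b0 = 10000110 = 134

134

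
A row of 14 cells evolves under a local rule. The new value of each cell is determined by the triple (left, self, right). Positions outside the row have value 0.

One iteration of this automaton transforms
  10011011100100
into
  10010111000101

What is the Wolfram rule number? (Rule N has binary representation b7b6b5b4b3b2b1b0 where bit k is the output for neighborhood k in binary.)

position 7: 111 → 1  (bit 7 = 1)
position 4: 110 → 0  (bit 6 = 0)
position 5: 101 → 1  (bit 5 = 1)
position 1: 100 → 0  (bit 4 = 0)
position 3: 011 → 1  (bit 3 = 1)
position 0: 010 → 1  (bit 2 = 1)
position 2: 001 → 0  (bit 1 = 0)
position 13: 000 → 1  (bit 0 = 1)
bits b7..b0 = 10101101 = 173

173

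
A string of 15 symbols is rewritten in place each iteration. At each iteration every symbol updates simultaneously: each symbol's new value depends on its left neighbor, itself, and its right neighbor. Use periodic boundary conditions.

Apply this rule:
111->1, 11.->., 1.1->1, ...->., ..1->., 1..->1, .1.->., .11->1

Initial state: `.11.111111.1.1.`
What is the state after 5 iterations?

.1.111111.1.1.1
1.111111.1.1.1.
.111111.1.1.1.1
111111.1.1.1.1.
11111.1.1.1.1.1

11111.1.1.1.1.1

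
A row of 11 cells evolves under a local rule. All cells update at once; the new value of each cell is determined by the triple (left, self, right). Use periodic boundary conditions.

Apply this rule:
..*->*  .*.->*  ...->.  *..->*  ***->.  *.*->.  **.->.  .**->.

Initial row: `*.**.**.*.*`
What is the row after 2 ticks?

tick 1: ........*..
tick 2: .......***.

.......***.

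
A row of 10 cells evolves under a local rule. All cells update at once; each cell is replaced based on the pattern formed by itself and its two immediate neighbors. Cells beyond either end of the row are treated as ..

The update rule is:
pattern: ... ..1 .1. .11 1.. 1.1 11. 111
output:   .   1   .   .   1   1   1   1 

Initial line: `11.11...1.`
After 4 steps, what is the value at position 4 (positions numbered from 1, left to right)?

.11.11.1.1
1.11.11.1.
.1.11.11.1
1.1.11.11.
position 4 holds .

.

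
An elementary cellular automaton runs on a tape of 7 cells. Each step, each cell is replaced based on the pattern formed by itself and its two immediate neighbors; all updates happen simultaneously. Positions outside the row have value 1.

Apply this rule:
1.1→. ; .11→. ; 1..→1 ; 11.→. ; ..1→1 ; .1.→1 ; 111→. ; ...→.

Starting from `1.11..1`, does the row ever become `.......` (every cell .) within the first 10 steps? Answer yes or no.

yes

step 1: ....11.
step 2: 1..1...
step 3: .1111.1
step 4: .......
all cells are . at step 4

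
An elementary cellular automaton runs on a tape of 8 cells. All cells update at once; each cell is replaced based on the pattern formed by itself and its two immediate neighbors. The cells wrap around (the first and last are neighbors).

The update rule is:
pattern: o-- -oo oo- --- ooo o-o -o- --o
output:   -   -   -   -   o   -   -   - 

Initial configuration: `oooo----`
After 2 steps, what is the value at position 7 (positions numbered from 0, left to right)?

step 1: -oo-----
step 2: --------
position 7 holds -

-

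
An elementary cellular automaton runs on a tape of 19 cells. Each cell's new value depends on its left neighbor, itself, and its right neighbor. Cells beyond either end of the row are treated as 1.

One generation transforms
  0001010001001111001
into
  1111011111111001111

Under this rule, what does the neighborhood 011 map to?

At position 12 the neighborhood is 011; the next row has 1 there.

1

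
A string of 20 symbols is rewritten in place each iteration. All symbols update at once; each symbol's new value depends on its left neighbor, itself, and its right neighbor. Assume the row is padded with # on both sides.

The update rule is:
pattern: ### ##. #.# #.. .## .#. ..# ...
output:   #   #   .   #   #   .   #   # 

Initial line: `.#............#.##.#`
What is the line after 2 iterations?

..############..##.#
##################.#

##################.#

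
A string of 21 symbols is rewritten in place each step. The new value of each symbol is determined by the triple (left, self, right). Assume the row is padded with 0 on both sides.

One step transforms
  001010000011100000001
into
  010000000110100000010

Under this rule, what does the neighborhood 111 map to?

At position 11 the neighborhood is 111; the next row has 0 there.

0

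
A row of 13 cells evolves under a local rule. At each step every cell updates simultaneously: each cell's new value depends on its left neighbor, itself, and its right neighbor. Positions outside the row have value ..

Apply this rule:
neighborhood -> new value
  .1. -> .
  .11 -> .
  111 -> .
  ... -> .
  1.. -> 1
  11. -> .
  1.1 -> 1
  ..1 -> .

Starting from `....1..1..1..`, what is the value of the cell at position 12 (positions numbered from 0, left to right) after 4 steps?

.

.....1..1..1.
......1..1..1
.......1..1..
........1..1.
position 12 holds .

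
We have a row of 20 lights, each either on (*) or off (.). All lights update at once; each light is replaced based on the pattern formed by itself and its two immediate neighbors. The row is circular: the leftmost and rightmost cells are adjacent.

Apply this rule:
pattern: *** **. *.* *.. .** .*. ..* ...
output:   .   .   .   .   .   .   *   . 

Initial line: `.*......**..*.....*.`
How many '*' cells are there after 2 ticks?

*......*...*.....*..
......*...*.....*..*
count of *: 4

4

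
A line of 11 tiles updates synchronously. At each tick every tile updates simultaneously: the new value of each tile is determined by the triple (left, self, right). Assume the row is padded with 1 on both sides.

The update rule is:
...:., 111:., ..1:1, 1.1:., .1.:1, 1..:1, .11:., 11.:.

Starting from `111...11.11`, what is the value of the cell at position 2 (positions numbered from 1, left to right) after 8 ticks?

...1.1.....
1.11.11...1
.......1.1.
1.....11.1.
.1...1...1.
.11.111.11.
...........
1.........1
position 2 holds .

.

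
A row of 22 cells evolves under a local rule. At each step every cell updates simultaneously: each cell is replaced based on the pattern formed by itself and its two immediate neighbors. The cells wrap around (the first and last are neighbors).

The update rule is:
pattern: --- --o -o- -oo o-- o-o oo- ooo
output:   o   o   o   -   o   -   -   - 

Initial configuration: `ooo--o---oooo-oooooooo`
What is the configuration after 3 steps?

---oooooo-------------
ooo------ooooooooooooo
---oooooo-------------

---oooooo-------------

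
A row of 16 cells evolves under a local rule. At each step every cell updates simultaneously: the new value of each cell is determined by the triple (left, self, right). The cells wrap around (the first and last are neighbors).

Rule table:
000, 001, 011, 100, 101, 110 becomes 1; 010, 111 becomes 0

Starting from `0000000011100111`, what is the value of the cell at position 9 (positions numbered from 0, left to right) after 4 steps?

1

1111111110111101
0000000011100111  (repeats step 0; period 2)
step 4: 0000000011100111
position 9 holds 1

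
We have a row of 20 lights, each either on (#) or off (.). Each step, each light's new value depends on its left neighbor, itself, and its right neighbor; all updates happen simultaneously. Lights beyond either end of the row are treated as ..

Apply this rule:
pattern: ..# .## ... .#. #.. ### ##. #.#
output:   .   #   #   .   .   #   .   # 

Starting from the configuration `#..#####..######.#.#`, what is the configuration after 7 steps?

.......##.#.#..#.#..

step 1: ...####...#####.#.#.
step 2: ##.###..#.####.#.#..
step 3: #.###....####.#.#..#
step 4: .###..##.###.#.#....
step 5: .##...#.###.#.#..###
step 6: .#..#..###.#.#...##.
step 7: .......##.#.#..#.#..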